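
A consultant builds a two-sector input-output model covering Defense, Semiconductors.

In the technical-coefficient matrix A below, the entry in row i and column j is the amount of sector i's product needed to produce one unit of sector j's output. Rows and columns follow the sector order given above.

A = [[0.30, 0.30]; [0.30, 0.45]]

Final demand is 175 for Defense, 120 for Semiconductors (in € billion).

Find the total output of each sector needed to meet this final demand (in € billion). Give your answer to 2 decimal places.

I − A =
  [   0.70    -0.30]
  [  -0.30     0.55]
det(I−A) = (0.70)(0.55) − (-0.30)(-0.30) = 0.2950
adj(I−A) = [[0.55, 0.30], [0.30, 0.70]]
(I − A)⁻¹ = adj(I−A) / det(I−A) ≈
  [   1.8644     1.0169]
  [   1.0169     2.3729]
x = (I − A)⁻¹ d = adj(I−A)·d / det(I−A), with det(I−A) = 0.2950:
  x_1 = (0.55·175 + 0.30·120) / 0.2950 = 132.25 / 0.2950 ≈ 448.31
  x_2 = (0.30·175 + 0.70·120) / 0.2950 = 136.50 / 0.2950 ≈ 462.71

x_1 = 448.31, x_2 = 462.71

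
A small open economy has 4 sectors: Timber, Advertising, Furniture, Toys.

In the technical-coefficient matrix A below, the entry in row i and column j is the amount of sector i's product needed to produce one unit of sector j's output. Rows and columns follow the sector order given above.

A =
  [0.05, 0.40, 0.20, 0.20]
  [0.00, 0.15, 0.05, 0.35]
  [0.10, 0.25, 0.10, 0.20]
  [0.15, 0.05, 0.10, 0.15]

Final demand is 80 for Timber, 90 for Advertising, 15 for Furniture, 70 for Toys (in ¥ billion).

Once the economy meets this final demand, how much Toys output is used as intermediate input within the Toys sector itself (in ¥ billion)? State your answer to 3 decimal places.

I − A =
  [   0.95    -0.40    -0.20    -0.20]
  [   0.00     0.85    -0.05    -0.35]
  [  -0.10    -0.25     0.90    -0.20]
  [  -0.15    -0.05    -0.10     0.85]
Compute the cofactors C_ij = (−1)^(i+j)·(3×3 minor ij) of I−A; the adjugate is their transpose:
adj(I−A) = Cᵀ =
  [ 0.597625   0.356500   0.189500   0.332000]
  [ 0.056500   0.655750   0.082625   0.302750]
  [ 0.109125   0.250875   0.623250   0.275625]
  [ 0.121625   0.131000   0.111625   0.695875]
det(I−A) = Σ_j (I−A)_1j·C_1j = (0.95)(0.597625) + (-0.40)(0.056500) + (-0.20)(0.109125) + (-0.20)(0.121625) = 0.49899375
(I − A)⁻¹ = adj(I−A) / det(I−A) ≈
  [   1.1977     0.7144     0.3798     0.6653]
  [   0.1132     1.3141     0.1656     0.6067]
  [   0.2187     0.5028     1.2490     0.5524]
  [   0.2437     0.2625     0.2237     1.3946]
First solve x = (I − A)⁻¹ d = adj(I−A)·d / det(I−A); in particular x_4 = (0.121625·80 + 0.131000·90 + 0.111625·15 + 0.695875·70) / 0.49899375 = 71.905625 / 0.49899375 ≈ 144.10125.
Intermediate flow from 4 to 4: z_44 = a_44 · x_4 = 0.15 × 71.905625 / 0.49899375 = 10.78584375 / 0.49899375 ≈ 21.615.

z_44 = 21.615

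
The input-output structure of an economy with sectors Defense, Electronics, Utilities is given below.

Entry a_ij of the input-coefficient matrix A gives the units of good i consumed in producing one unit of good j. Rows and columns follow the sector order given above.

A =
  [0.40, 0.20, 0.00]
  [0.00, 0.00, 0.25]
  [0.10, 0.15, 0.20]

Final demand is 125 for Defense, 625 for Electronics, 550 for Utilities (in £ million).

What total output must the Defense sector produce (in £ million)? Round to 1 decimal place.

I − A =
  [   0.60    -0.20     0.00]
  [   0.00     1.00    -0.25]
  [  -0.10    -0.15     0.80]
Cofactors of I−A, C_ij = (−1)^(i+j)·(minor ij) (rows/columns in the sector order above):
  C_11 = (1.00)(0.80) − (-0.25)(-0.15) = 0.7625
  C_12 = −[(0.00)(0.80) − (-0.25)(-0.10)] = 0.0250
  C_13 = (0.00)(-0.15) − (1.00)(-0.10) = 0.1000
  C_21 = −[(-0.20)(0.80) − (0.00)(-0.15)] = 0.1600
  C_22 = (0.60)(0.80) − (0.00)(-0.10) = 0.4800
  C_23 = −[(0.60)(-0.15) − (-0.20)(-0.10)] = 0.1100
  C_31 = (-0.20)(-0.25) − (0.00)(1.00) = 0.0500
  C_32 = −[(0.60)(-0.25) − (0.00)(0.00)] = 0.1500
  C_33 = (0.60)(1.00) − (-0.20)(0.00) = 0.6000
det(I−A) = Σ_j (I−A)_1j·C_1j = (0.60)(0.7625) + (-0.20)(0.0250) + (0.00)(0.1000) = 0.4525
adj(I−A) = Cᵀ =
  [ 0.7625   0.1600   0.0500]
  [ 0.0250   0.4800   0.1500]
  [ 0.1000   0.1100   0.6000]
(I − A)⁻¹ = adj(I−A) / det(I−A) ≈
  [   1.6851     0.3536     0.1105]
  [   0.0552     1.0608     0.3315]
  [   0.2210     0.2431     1.3260]
x = (I − A)⁻¹ d = adj(I−A)·d / det(I−A), with det(I−A) = 0.4525:
  x_1 = (0.7625·125 + 0.1600·625 + 0.0500·550) / 0.4525 = 222.8125 / 0.4525 ≈ 492.4
  x_2 = (0.0250·125 + 0.4800·625 + 0.1500·550) / 0.4525 = 385.625 / 0.4525 ≈ 852.2
  x_3 = (0.1000·125 + 0.1100·625 + 0.6000·550) / 0.4525 = 411.25 / 0.4525 ≈ 908.8

x_1 = 492.4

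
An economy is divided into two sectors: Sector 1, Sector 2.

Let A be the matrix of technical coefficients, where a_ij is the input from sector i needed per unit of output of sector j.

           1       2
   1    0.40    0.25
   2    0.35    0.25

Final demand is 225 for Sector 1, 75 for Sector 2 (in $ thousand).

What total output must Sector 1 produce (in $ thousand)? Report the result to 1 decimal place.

I − A =
  [   0.60    -0.25]
  [  -0.35     0.75]
det(I−A) = (0.60)(0.75) − (-0.25)(-0.35) = 0.3625
adj(I−A) = [[0.75, 0.25], [0.35, 0.60]]
(I − A)⁻¹ = adj(I−A) / det(I−A) ≈
  [   2.0690     0.6897]
  [   0.9655     1.6552]
x = (I − A)⁻¹ d = adj(I−A)·d / det(I−A), with det(I−A) = 0.3625:
  x_1 = (0.75·225 + 0.25·75) / 0.3625 = 187.50 / 0.3625 ≈ 517.2
  x_2 = (0.35·225 + 0.60·75) / 0.3625 = 123.75 / 0.3625 ≈ 341.4

x_1 = 517.2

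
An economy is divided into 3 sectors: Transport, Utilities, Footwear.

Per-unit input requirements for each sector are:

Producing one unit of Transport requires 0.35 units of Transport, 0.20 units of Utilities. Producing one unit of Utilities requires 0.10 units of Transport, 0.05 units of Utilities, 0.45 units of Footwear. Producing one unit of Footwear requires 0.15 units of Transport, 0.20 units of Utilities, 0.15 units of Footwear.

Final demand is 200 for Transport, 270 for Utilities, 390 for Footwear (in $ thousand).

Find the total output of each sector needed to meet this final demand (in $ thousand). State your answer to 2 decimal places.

I − A =
  [   0.65    -0.10    -0.15]
  [  -0.20     0.95    -0.20]
  [   0.00    -0.45     0.85]
Cofactors of I−A, C_ij = (−1)^(i+j)·(minor ij) (rows/columns in the sector order above):
  C_11 = (0.95)(0.85) − (-0.20)(-0.45) = 0.7175
  C_12 = −[(-0.20)(0.85) − (-0.20)(0.00)] = 0.1700
  C_13 = (-0.20)(-0.45) − (0.95)(0.00) = 0.0900
  C_21 = −[(-0.10)(0.85) − (-0.15)(-0.45)] = 0.1525
  C_22 = (0.65)(0.85) − (-0.15)(0.00) = 0.5525
  C_23 = −[(0.65)(-0.45) − (-0.10)(0.00)] = 0.2925
  C_31 = (-0.10)(-0.20) − (-0.15)(0.95) = 0.1625
  C_32 = −[(0.65)(-0.20) − (-0.15)(-0.20)] = 0.1600
  C_33 = (0.65)(0.95) − (-0.10)(-0.20) = 0.5975
det(I−A) = Σ_j (I−A)_1j·C_1j = (0.65)(0.7175) + (-0.10)(0.1700) + (-0.15)(0.0900) = 0.435875
adj(I−A) = Cᵀ =
  [ 0.7175   0.1525   0.1625]
  [ 0.1700   0.5525   0.1600]
  [ 0.0900   0.2925   0.5975]
(I − A)⁻¹ = adj(I−A) / det(I−A) ≈
  [   1.6461     0.3499     0.3728]
  [   0.3900     1.2676     0.3671]
  [   0.2065     0.6711     1.3708]
x = (I − A)⁻¹ d = adj(I−A)·d / det(I−A), with det(I−A) = 0.435875:
  x_1 = (0.7175·200 + 0.1525·270 + 0.1625·390) / 0.435875 = 248.05 / 0.435875 ≈ 569.09
  x_2 = (0.1700·200 + 0.5525·270 + 0.1600·390) / 0.435875 = 245.575 / 0.435875 ≈ 563.41
  x_3 = (0.0900·200 + 0.2925·270 + 0.5975·390) / 0.435875 = 330.00 / 0.435875 ≈ 757.10

x_1 = 569.09, x_2 = 563.41, x_3 = 757.10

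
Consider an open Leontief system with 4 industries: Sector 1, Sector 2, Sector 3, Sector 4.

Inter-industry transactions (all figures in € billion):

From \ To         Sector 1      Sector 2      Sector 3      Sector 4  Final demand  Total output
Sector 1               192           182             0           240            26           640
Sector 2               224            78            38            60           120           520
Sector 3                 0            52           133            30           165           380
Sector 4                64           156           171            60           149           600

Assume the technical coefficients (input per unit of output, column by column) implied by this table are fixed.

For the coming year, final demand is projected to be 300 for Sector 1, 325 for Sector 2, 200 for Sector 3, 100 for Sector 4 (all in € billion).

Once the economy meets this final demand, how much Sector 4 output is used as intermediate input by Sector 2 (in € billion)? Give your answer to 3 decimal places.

z_42 = 367.707

Technical coefficients a_ij = z_ij / X_j:
  a_11 = 192/640 = 0.30, a_21 = 224/640 = 0.35, a_31 = 0/640 = 0.00, a_41 = 64/640 = 0.10
  a_12 = 182/520 = 0.35, a_22 = 78/520 = 0.15, a_32 = 52/520 = 0.10, a_42 = 156/520 = 0.30
  a_13 = 0/380 = 0.00, a_23 = 38/380 = 0.10, a_33 = 133/380 = 0.35, a_43 = 171/380 = 0.45
  a_14 = 240/600 = 0.40, a_24 = 60/600 = 0.10, a_34 = 30/600 = 0.05, a_44 = 60/600 = 0.10
I − A =
  [   0.70    -0.35     0.00    -0.40]
  [  -0.35     0.85    -0.10    -0.10]
  [   0.00    -0.10     0.65    -0.05]
  [  -0.10    -0.30    -0.45     0.90]
Compute the cofactors C_ij = (−1)^(i+j)·(3×3 minor ij) of I−A; the adjugate is their transpose:
adj(I−A) = Cᵀ =
  [ 0.443625   0.292875   0.212250   0.241500]
  [ 0.203875   0.367750   0.153500   0.140000]
  [ 0.042000   0.071250   0.324750   0.044625]
  [ 0.138250   0.190750   0.237125   0.300125]
det(I−A) = Σ_j (I−A)_1j·C_1j = (0.70)(0.443625) + (-0.35)(0.203875) + (0.00)(0.042000) + (-0.40)(0.138250) = 0.18388125
(I − A)⁻¹ = adj(I−A) / det(I−A) ≈
  [   2.4126     1.5927     1.1543     1.3133]
  [   1.1087     1.9999     0.8348     0.7614]
  [   0.2284     0.3875     1.7661     0.2427]
  [   0.7518     1.0374     1.2896     1.6322]
First solve x = (I − A)⁻¹ d = adj(I−A)·d / det(I−A); in particular x_2 = (0.203875·300 + 0.367750·325 + 0.153500·200 + 0.140000·100) / 0.18388125 = 225.38125 / 0.18388125 ≈ 1225.68913.
Intermediate flow from 4 to 2: z_42 = a_42 · x_2 = 0.30 × 225.38125 / 0.18388125 = 67.614375 / 0.18388125 ≈ 367.707.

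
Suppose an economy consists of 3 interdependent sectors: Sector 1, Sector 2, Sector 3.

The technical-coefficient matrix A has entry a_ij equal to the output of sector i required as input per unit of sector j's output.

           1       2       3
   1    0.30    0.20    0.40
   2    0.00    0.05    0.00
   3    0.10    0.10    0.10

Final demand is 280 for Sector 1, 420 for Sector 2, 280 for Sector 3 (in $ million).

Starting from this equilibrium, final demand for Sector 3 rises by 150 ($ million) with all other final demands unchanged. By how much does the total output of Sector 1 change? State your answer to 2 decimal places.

Δx_1 = 101.69

I − A =
  [   0.70    -0.20    -0.40]
  [   0.00     0.95     0.00]
  [  -0.10    -0.10     0.90]
Cofactors of I−A, C_ij = (−1)^(i+j)·(minor ij) (rows/columns in the sector order above):
  C_11 = (0.95)(0.90) − (0.00)(-0.10) = 0.8550
  C_12 = −[(0.00)(0.90) − (0.00)(-0.10)] = 0.0000
  C_13 = (0.00)(-0.10) − (0.95)(-0.10) = 0.0950
  C_21 = −[(-0.20)(0.90) − (-0.40)(-0.10)] = 0.2200
  C_22 = (0.70)(0.90) − (-0.40)(-0.10) = 0.5900
  C_23 = −[(0.70)(-0.10) − (-0.20)(-0.10)] = 0.0900
  C_31 = (-0.20)(0.00) − (-0.40)(0.95) = 0.3800
  C_32 = −[(0.70)(0.00) − (-0.40)(0.00)] = 0.0000
  C_33 = (0.70)(0.95) − (-0.20)(0.00) = 0.6650
det(I−A) = Σ_j (I−A)_1j·C_1j = (0.70)(0.8550) + (-0.20)(0.0000) + (-0.40)(0.0950) = 0.5605
adj(I−A) = Cᵀ =
  [ 0.8550   0.2200   0.3800]
  [ 0.0000   0.5900   0.0000]
  [ 0.0950   0.0900   0.6650]
(I − A)⁻¹ = adj(I−A) / det(I−A) ≈
  [   1.5254     0.3925     0.6780]
  [   0.0000     1.0526     0.0000]
  [   0.1695     0.1606     1.1864]
Δx = (I − A)⁻¹ Δd with Δd having +150 in the Sector 3 component and 0 elsewhere.
So Δx_1 = L_13 · (+150), where L_13 = adj(I−A)_13 / det(I−A) = 0.3800 / 0.5605.
Δx_1 = 0.3800 × (+150) / 0.5605 = 57.00 / 0.5605 ≈ 101.69.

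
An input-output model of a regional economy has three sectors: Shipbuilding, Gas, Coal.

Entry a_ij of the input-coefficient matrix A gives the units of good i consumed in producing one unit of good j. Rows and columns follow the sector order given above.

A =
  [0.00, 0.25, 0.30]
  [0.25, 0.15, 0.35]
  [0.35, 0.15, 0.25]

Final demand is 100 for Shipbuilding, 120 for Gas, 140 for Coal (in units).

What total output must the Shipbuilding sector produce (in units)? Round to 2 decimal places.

x_1 = 330.10

I − A =
  [   1.00    -0.25    -0.30]
  [  -0.25     0.85    -0.35]
  [  -0.35    -0.15     0.75]
Cofactors of I−A, C_ij = (−1)^(i+j)·(minor ij) (rows/columns in the sector order above):
  C_11 = (0.85)(0.75) − (-0.35)(-0.15) = 0.5850
  C_12 = −[(-0.25)(0.75) − (-0.35)(-0.35)] = 0.3100
  C_13 = (-0.25)(-0.15) − (0.85)(-0.35) = 0.3350
  C_21 = −[(-0.25)(0.75) − (-0.30)(-0.15)] = 0.2325
  C_22 = (1.00)(0.75) − (-0.30)(-0.35) = 0.6450
  C_23 = −[(1.00)(-0.15) − (-0.25)(-0.35)] = 0.2375
  C_31 = (-0.25)(-0.35) − (-0.30)(0.85) = 0.3425
  C_32 = −[(1.00)(-0.35) − (-0.30)(-0.25)] = 0.4250
  C_33 = (1.00)(0.85) − (-0.25)(-0.25) = 0.7875
det(I−A) = Σ_j (I−A)_1j·C_1j = (1.00)(0.5850) + (-0.25)(0.3100) + (-0.30)(0.3350) = 0.4070
adj(I−A) = Cᵀ =
  [ 0.5850   0.2325   0.3425]
  [ 0.3100   0.6450   0.4250]
  [ 0.3350   0.2375   0.7875]
(I − A)⁻¹ = adj(I−A) / det(I−A) ≈
  [   1.4373     0.5713     0.8415]
  [   0.7617     1.5848     1.0442]
  [   0.8231     0.5835     1.9349]
x = (I − A)⁻¹ d = adj(I−A)·d / det(I−A), with det(I−A) = 0.4070:
  x_1 = (0.5850·100 + 0.2325·120 + 0.3425·140) / 0.4070 = 134.35 / 0.4070 ≈ 330.10
  x_2 = (0.3100·100 + 0.6450·120 + 0.4250·140) / 0.4070 = 167.90 / 0.4070 ≈ 412.53
  x_3 = (0.3350·100 + 0.2375·120 + 0.7875·140) / 0.4070 = 172.25 / 0.4070 ≈ 423.22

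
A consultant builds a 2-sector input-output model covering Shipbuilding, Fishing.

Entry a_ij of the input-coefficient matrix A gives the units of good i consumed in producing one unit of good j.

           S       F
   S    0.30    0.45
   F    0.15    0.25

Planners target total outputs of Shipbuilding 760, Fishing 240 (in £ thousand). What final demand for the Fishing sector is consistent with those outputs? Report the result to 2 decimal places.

d_F = 66.00

I − A =
  [   0.70    -0.45]
  [  -0.15     0.75]
d = (I − A) x:
  d_S = (+0.70)·760 + (-0.45)·240 = 424.00
  d_F = (-0.15)·760 + (+0.75)·240 = 66.00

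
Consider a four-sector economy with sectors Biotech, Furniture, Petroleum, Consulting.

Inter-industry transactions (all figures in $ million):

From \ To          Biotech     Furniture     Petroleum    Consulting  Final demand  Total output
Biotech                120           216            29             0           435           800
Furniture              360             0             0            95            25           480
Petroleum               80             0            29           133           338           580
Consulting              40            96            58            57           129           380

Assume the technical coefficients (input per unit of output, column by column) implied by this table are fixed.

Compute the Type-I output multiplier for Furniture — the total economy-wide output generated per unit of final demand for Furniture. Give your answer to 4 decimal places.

Technical coefficients a_ij = z_ij / X_j:
  a_11 = 120/800 = 0.15, a_21 = 360/800 = 0.45, a_31 = 80/800 = 0.10, a_41 = 40/800 = 0.05
  a_12 = 216/480 = 0.45, a_22 = 0/480 = 0.00, a_32 = 0/480 = 0.00, a_42 = 96/480 = 0.20
  a_13 = 29/580 = 0.05, a_23 = 0/580 = 0.00, a_33 = 29/580 = 0.05, a_43 = 58/580 = 0.10
  a_14 = 0/380 = 0.00, a_24 = 95/380 = 0.25, a_34 = 133/380 = 0.35, a_44 = 57/380 = 0.15
I − A =
  [   0.85    -0.45    -0.05     0.00]
  [  -0.45     1.00     0.00    -0.25]
  [  -0.10     0.00     0.95    -0.35]
  [  -0.05    -0.20    -0.10     0.85]
Compute the cofactors C_ij = (−1)^(i+j)·(3×3 minor ij) of I−A; the adjugate is their transpose:
adj(I−A) = Cᵀ =
  [ 0.725000   0.351125   0.051250   0.124375]
  [ 0.362000   0.651500   0.041000   0.208500]
  [ 0.129000   0.105625   0.502250   0.237875]
  [ 0.143000   0.186375   0.071750   0.610125]
det(I−A) = Σ_j (I−A)_1j·C_1j = (0.85)(0.725000) + (-0.45)(0.362000) + (-0.05)(0.129000) + (0.00)(0.143000) = 0.4469
(I − A)⁻¹ = adj(I−A) / det(I−A) ≈
  [   1.62229     0.78569     0.11468     0.27831]
  [   0.81002     1.45782     0.09174     0.46655]
  [   0.28866     0.23635     1.12385     0.53228]
  [   0.31998     0.41704     0.16055     1.36524]
The output multiplier for sector j is the column-j sum of the Leontief inverse (I − A)⁻¹ = adj(I−A) / det(I−A).
Column 2 of adj(I−A): (0.351125, 0.651500, 0.105625, 0.186375); det(I−A) = 0.4469.
m_2 = (0.351125 + 0.651500 + 0.105625 + 0.186375) / 0.4469 = 1.294625 / 0.4469 ≈ 2.8969.

m_2 = 2.8969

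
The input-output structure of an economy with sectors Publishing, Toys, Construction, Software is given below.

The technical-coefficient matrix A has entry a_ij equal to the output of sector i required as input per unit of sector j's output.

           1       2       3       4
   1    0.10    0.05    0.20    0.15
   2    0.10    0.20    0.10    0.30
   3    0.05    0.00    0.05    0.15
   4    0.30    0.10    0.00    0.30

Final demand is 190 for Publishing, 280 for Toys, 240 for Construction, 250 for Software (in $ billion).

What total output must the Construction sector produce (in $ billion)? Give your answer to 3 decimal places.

x_3 = 377.764

I − A =
  [   0.90    -0.05    -0.20    -0.15]
  [  -0.10     0.80    -0.10    -0.30]
  [  -0.05     0.00     0.95    -0.15]
  [  -0.30    -0.10     0.00     0.70]
Compute the cofactors C_ij = (−1)^(i+j)·(3×3 minor ij) of I−A; the adjugate is their transpose:
adj(I−A) = Cᵀ =
  [ 0.50200   0.05050   0.11100   0.15300]
  [ 0.16000   0.53975   0.09050   0.28500]
  [ 0.06400   0.01825   0.43150   0.11400]
  [ 0.23800   0.09875   0.06050   0.67100]
det(I−A) = Σ_j (I−A)_1j·C_1j = (0.90)(0.50200) + (-0.05)(0.16000) + (-0.20)(0.06400) + (-0.15)(0.23800) = 0.3953
(I − A)⁻¹ = adj(I−A) / det(I−A) ≈
  [   1.2699     0.1278     0.2808     0.3870]
  [   0.4048     1.3654     0.2289     0.7210]
  [   0.1619     0.0462     1.0916     0.2884]
  [   0.6021     0.2498     0.1530     1.6974]
x = (I − A)⁻¹ d = adj(I−A)·d / det(I−A), with det(I−A) = 0.3953:
  x_1 = (0.50200·190 + 0.05050·280 + 0.11100·240 + 0.15300·250) / 0.3953 = 174.41 / 0.3953 ≈ 441.209
  x_2 = (0.16000·190 + 0.53975·280 + 0.09050·240 + 0.28500·250) / 0.3953 = 274.50 / 0.3953 ≈ 694.409
  x_3 = (0.06400·190 + 0.01825·280 + 0.43150·240 + 0.11400·250) / 0.3953 = 149.33 / 0.3953 ≈ 377.764
  x_4 = (0.23800·190 + 0.09875·280 + 0.06050·240 + 0.67100·250) / 0.3953 = 255.14 / 0.3953 ≈ 645.434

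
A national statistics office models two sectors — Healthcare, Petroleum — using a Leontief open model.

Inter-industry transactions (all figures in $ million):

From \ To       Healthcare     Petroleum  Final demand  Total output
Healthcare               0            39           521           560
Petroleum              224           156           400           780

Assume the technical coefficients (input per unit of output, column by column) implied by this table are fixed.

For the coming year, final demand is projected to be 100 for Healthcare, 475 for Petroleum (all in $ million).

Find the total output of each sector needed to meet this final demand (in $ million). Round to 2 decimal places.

Technical coefficients a_ij = z_ij / X_j:
  a_HH = 0/560 = 0.00, a_PH = 224/560 = 0.40
  a_HP = 39/780 = 0.05, a_PP = 156/780 = 0.20
I − A =
  [   1.00    -0.05]
  [  -0.40     0.80]
det(I−A) = (1.00)(0.80) − (-0.05)(-0.40) = 0.7800
adj(I−A) = [[0.80, 0.05], [0.40, 1.00]]
(I − A)⁻¹ = adj(I−A) / det(I−A) ≈
  [   1.0256     0.0641]
  [   0.5128     1.2821]
x = (I − A)⁻¹ d = adj(I−A)·d / det(I−A), with det(I−A) = 0.7800:
  x_H = (0.80·100 + 0.05·475) / 0.7800 = 103.75 / 0.7800 ≈ 133.01
  x_P = (0.40·100 + 1.00·475) / 0.7800 = 515.00 / 0.7800 ≈ 660.26

x_H = 133.01, x_P = 660.26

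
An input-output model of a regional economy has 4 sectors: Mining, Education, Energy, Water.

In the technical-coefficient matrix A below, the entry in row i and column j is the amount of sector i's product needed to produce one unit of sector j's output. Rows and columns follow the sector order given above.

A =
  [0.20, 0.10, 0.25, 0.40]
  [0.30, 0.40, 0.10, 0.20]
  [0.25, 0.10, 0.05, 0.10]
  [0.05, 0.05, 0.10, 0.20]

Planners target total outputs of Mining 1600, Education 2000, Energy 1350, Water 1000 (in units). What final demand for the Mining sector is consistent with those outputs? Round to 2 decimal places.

d_1 = 342.50

I − A =
  [   0.80    -0.10    -0.25    -0.40]
  [  -0.30     0.60    -0.10    -0.20]
  [  -0.25    -0.10     0.95    -0.10]
  [  -0.05    -0.05    -0.10     0.80]
d = (I − A) x:
  d_1 = (+0.80)·1600 + (-0.10)·2000 + (-0.25)·1350 + (-0.40)·1000 = 342.50
  d_2 = (-0.30)·1600 + (+0.60)·2000 + (-0.10)·1350 + (-0.20)·1000 = 385.00
  d_3 = (-0.25)·1600 + (-0.10)·2000 + (+0.95)·1350 + (-0.10)·1000 = 582.50
  d_4 = (-0.05)·1600 + (-0.05)·2000 + (-0.10)·1350 + (+0.80)·1000 = 485.00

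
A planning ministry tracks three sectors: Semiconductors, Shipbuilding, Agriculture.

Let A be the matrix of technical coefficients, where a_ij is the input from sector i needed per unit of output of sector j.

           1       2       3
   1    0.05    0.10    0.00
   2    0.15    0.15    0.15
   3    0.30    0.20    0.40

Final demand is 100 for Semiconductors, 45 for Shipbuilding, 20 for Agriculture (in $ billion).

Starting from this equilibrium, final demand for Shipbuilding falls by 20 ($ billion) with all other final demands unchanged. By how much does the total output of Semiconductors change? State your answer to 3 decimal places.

Δx_1 = -2.712

I − A =
  [   0.95    -0.10     0.00]
  [  -0.15     0.85    -0.15]
  [  -0.30    -0.20     0.60]
Cofactors of I−A, C_ij = (−1)^(i+j)·(minor ij) (rows/columns in the sector order above):
  C_11 = (0.85)(0.60) − (-0.15)(-0.20) = 0.4800
  C_12 = −[(-0.15)(0.60) − (-0.15)(-0.30)] = 0.1350
  C_13 = (-0.15)(-0.20) − (0.85)(-0.30) = 0.2850
  C_21 = −[(-0.10)(0.60) − (0.00)(-0.20)] = 0.0600
  C_22 = (0.95)(0.60) − (0.00)(-0.30) = 0.5700
  C_23 = −[(0.95)(-0.20) − (-0.10)(-0.30)] = 0.2200
  C_31 = (-0.10)(-0.15) − (0.00)(0.85) = 0.0150
  C_32 = −[(0.95)(-0.15) − (0.00)(-0.15)] = 0.1425
  C_33 = (0.95)(0.85) − (-0.10)(-0.15) = 0.7925
det(I−A) = Σ_j (I−A)_1j·C_1j = (0.95)(0.4800) + (-0.10)(0.1350) + (0.00)(0.2850) = 0.4425
adj(I−A) = Cᵀ =
  [ 0.4800   0.0600   0.0150]
  [ 0.1350   0.5700   0.1425]
  [ 0.2850   0.2200   0.7925]
(I − A)⁻¹ = adj(I−A) / det(I−A) ≈
  [   1.0847     0.1356     0.0339]
  [   0.3051     1.2881     0.3220]
  [   0.6441     0.4972     1.7910]
Δx = (I − A)⁻¹ Δd with Δd having -20 in the Shipbuilding component and 0 elsewhere.
So Δx_1 = L_12 · (-20), where L_12 = adj(I−A)_12 / det(I−A) = 0.0600 / 0.4425.
Δx_1 = 0.0600 × (-20) / 0.4425 = -1.20 / 0.4425 ≈ -2.712.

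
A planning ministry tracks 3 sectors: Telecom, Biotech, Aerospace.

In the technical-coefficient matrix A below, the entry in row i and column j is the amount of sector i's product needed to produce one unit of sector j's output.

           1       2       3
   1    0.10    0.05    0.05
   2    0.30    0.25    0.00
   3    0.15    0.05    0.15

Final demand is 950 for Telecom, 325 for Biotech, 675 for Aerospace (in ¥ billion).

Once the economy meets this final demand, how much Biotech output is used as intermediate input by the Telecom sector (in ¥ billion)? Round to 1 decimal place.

I − A =
  [   0.90    -0.05    -0.05]
  [  -0.30     0.75     0.00]
  [  -0.15    -0.05     0.85]
Cofactors of I−A, C_ij = (−1)^(i+j)·(minor ij) (rows/columns in the sector order above):
  C_11 = (0.75)(0.85) − (0.00)(-0.05) = 0.6375
  C_12 = −[(-0.30)(0.85) − (0.00)(-0.15)] = 0.2550
  C_13 = (-0.30)(-0.05) − (0.75)(-0.15) = 0.1275
  C_21 = −[(-0.05)(0.85) − (-0.05)(-0.05)] = 0.0450
  C_22 = (0.90)(0.85) − (-0.05)(-0.15) = 0.7575
  C_23 = −[(0.90)(-0.05) − (-0.05)(-0.15)] = 0.0525
  C_31 = (-0.05)(0.00) − (-0.05)(0.75) = 0.0375
  C_32 = −[(0.90)(0.00) − (-0.05)(-0.30)] = 0.0150
  C_33 = (0.90)(0.75) − (-0.05)(-0.30) = 0.6600
det(I−A) = Σ_j (I−A)_1j·C_1j = (0.90)(0.6375) + (-0.05)(0.2550) + (-0.05)(0.1275) = 0.554625
adj(I−A) = Cᵀ =
  [ 0.6375   0.0450   0.0375]
  [ 0.2550   0.7575   0.0150]
  [ 0.1275   0.0525   0.6600]
(I − A)⁻¹ = adj(I−A) / det(I−A) ≈
  [   1.1494     0.0811     0.0676]
  [   0.4598     1.3658     0.0270]
  [   0.2299     0.0947     1.1900]
First solve x = (I − A)⁻¹ d = adj(I−A)·d / det(I−A); in particular x_1 = (0.6375·950 + 0.0450·325 + 0.0375·675) / 0.554625 = 645.5625 / 0.554625 ≈ 1163.962.
Intermediate flow from 2 to 1: z_21 = a_21 · x_1 = 0.30 × 645.5625 / 0.554625 = 193.66875 / 0.554625 ≈ 349.2.

z_21 = 349.2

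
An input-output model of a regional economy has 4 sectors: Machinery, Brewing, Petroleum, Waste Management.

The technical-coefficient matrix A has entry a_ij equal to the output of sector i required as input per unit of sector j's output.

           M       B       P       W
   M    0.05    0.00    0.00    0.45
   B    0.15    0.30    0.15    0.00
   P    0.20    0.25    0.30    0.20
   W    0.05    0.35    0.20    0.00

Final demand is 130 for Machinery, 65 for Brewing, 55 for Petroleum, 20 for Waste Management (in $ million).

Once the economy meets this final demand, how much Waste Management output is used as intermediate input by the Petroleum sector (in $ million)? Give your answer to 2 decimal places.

z_WP = 49.42

I − A =
  [   0.95     0.00     0.00    -0.45]
  [  -0.15     0.70    -0.15     0.00]
  [  -0.20    -0.25     0.70    -0.20]
  [  -0.05    -0.35    -0.20     1.00]
Compute the cofactors C_ij = (−1)^(i+j)·(3×3 minor ij) of I−A; the adjugate is their transpose:
adj(I−A) = Cᵀ =
  [ 0.414000   0.132750   0.086625   0.203625]
  [ 0.130500   0.593250   0.152625   0.089250]
  [ 0.195000   0.329875   0.625625   0.212875]
  [ 0.105375   0.280250   0.182875   0.429875]
det(I−A) = Σ_j (I−A)_1j·C_1j = (0.95)(0.414000) + (0.00)(0.130500) + (0.00)(0.195000) + (-0.45)(0.105375) = 0.34588125
(I − A)⁻¹ = adj(I−A) / det(I−A) ≈
  [   1.1969     0.3838     0.2504     0.5887]
  [   0.3773     1.7152     0.4413     0.2580]
  [   0.5638     0.9537     1.8088     0.6155]
  [   0.3047     0.8102     0.5287     1.2428]
First solve x = (I − A)⁻¹ d = adj(I−A)·d / det(I−A); in particular x_P = (0.195000·130 + 0.329875·65 + 0.625625·55 + 0.212875·20) / 0.34588125 = 85.45875 / 0.34588125 ≈ 247.0754.
Intermediate flow from W to P: z_WP = a_WP · x_P = 0.20 × 85.45875 / 0.34588125 = 17.09175 / 0.34588125 ≈ 49.42.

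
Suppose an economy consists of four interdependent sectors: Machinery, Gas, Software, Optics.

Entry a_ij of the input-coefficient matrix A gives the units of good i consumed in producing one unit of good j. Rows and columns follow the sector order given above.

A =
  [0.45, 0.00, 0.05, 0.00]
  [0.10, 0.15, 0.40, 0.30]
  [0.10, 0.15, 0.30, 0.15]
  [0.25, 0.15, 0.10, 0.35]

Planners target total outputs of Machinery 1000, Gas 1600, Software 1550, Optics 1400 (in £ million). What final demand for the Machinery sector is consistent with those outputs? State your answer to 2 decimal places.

I − A =
  [   0.55     0.00    -0.05     0.00]
  [  -0.10     0.85    -0.40    -0.30]
  [  -0.10    -0.15     0.70    -0.15]
  [  -0.25    -0.15    -0.10     0.65]
d = (I − A) x:
  d_1 = (+0.55)·1000 + (+0.00)·1600 + (-0.05)·1550 + (+0.00)·1400 = 472.50
  d_2 = (-0.10)·1000 + (+0.85)·1600 + (-0.40)·1550 + (-0.30)·1400 = 220.00
  d_3 = (-0.10)·1000 + (-0.15)·1600 + (+0.70)·1550 + (-0.15)·1400 = 535.00
  d_4 = (-0.25)·1000 + (-0.15)·1600 + (-0.10)·1550 + (+0.65)·1400 = 265.00

d_1 = 472.50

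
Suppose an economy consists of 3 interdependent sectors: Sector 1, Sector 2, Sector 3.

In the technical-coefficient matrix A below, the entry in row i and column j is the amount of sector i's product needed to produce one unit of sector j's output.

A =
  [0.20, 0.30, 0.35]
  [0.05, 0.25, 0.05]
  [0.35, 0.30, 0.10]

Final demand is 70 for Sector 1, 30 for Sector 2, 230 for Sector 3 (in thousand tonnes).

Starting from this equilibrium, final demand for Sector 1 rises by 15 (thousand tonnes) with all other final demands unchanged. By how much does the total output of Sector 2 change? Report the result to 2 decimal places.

Δx_2 = 2.27

I − A =
  [   0.80    -0.30    -0.35]
  [  -0.05     0.75    -0.05]
  [  -0.35    -0.30     0.90]
Cofactors of I−A, C_ij = (−1)^(i+j)·(minor ij) (rows/columns in the sector order above):
  C_11 = (0.75)(0.90) − (-0.05)(-0.30) = 0.6600
  C_12 = −[(-0.05)(0.90) − (-0.05)(-0.35)] = 0.0625
  C_13 = (-0.05)(-0.30) − (0.75)(-0.35) = 0.2775
  C_21 = −[(-0.30)(0.90) − (-0.35)(-0.30)] = 0.3750
  C_22 = (0.80)(0.90) − (-0.35)(-0.35) = 0.5975
  C_23 = −[(0.80)(-0.30) − (-0.30)(-0.35)] = 0.3450
  C_31 = (-0.30)(-0.05) − (-0.35)(0.75) = 0.2775
  C_32 = −[(0.80)(-0.05) − (-0.35)(-0.05)] = 0.0575
  C_33 = (0.80)(0.75) − (-0.30)(-0.05) = 0.5850
det(I−A) = Σ_j (I−A)_1j·C_1j = (0.80)(0.6600) + (-0.30)(0.0625) + (-0.35)(0.2775) = 0.412125
adj(I−A) = Cᵀ =
  [ 0.6600   0.3750   0.2775]
  [ 0.0625   0.5975   0.0575]
  [ 0.2775   0.3450   0.5850]
(I − A)⁻¹ = adj(I−A) / det(I−A) ≈
  [   1.6015     0.9099     0.6733]
  [   0.1517     1.4498     0.1395]
  [   0.6733     0.8371     1.4195]
Δx = (I − A)⁻¹ Δd with Δd having +15 in the Sector 1 component and 0 elsewhere.
So Δx_2 = L_21 · (+15), where L_21 = adj(I−A)_21 / det(I−A) = 0.0625 / 0.412125.
Δx_2 = 0.0625 × (+15) / 0.412125 = 0.9375 / 0.412125 ≈ 2.27.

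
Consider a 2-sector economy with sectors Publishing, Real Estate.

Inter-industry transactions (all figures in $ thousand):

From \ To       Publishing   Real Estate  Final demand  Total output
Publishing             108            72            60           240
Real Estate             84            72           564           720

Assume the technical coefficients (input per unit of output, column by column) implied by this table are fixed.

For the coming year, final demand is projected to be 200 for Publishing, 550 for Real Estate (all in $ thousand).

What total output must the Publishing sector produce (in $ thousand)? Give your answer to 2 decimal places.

Technical coefficients a_ij = z_ij / X_j:
  a_11 = 108/240 = 0.45, a_21 = 84/240 = 0.35
  a_12 = 72/720 = 0.10, a_22 = 72/720 = 0.10
I − A =
  [   0.55    -0.10]
  [  -0.35     0.90]
det(I−A) = (0.55)(0.90) − (-0.10)(-0.35) = 0.4600
adj(I−A) = [[0.90, 0.10], [0.35, 0.55]]
(I − A)⁻¹ = adj(I−A) / det(I−A) ≈
  [   1.9565     0.2174]
  [   0.7609     1.1957]
x = (I − A)⁻¹ d = adj(I−A)·d / det(I−A), with det(I−A) = 0.4600:
  x_1 = (0.90·200 + 0.10·550) / 0.4600 = 235.00 / 0.4600 ≈ 510.87
  x_2 = (0.35·200 + 0.55·550) / 0.4600 = 372.50 / 0.4600 ≈ 809.78

x_1 = 510.87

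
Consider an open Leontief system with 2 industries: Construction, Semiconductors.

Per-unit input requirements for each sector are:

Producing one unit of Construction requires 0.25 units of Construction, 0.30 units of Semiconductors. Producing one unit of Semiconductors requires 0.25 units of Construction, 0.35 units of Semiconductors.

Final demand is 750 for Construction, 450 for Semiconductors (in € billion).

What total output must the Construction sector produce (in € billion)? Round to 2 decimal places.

I − A =
  [   0.75    -0.25]
  [  -0.30     0.65]
det(I−A) = (0.75)(0.65) − (-0.25)(-0.30) = 0.4125
adj(I−A) = [[0.65, 0.25], [0.30, 0.75]]
(I − A)⁻¹ = adj(I−A) / det(I−A) ≈
  [   1.5758     0.6061]
  [   0.7273     1.8182]
x = (I − A)⁻¹ d = adj(I−A)·d / det(I−A), with det(I−A) = 0.4125:
  x_C = (0.65·750 + 0.25·450) / 0.4125 = 600.00 / 0.4125 ≈ 1454.55
  x_S = (0.30·750 + 0.75·450) / 0.4125 = 562.50 / 0.4125 ≈ 1363.64

x_C = 1454.55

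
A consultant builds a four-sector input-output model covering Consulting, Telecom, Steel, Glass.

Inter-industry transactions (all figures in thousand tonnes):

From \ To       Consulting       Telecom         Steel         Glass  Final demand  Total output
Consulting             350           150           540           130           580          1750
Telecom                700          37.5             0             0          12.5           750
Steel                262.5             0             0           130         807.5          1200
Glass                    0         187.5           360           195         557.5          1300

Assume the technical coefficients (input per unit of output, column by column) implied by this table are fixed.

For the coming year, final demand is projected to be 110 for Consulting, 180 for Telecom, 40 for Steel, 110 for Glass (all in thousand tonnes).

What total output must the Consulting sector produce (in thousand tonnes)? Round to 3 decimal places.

Technical coefficients a_ij = z_ij / X_j:
  a_CC = 350/1750 = 0.20, a_TC = 700/1750 = 0.40, a_SC = 262.5/1750 = 0.15, a_GC = 0/1750 = 0.00
  a_CT = 150/750 = 0.20, a_TT = 37.5/750 = 0.05, a_ST = 0/750 = 0.00, a_GT = 187.5/750 = 0.25
  a_CS = 540/1200 = 0.45, a_TS = 0/1200 = 0.00, a_SS = 0/1200 = 0.00, a_GS = 360/1200 = 0.30
  a_CG = 130/1300 = 0.10, a_TG = 0/1300 = 0.00, a_SG = 130/1300 = 0.10, a_GG = 195/1300 = 0.15
I − A =
  [   0.80    -0.20    -0.45    -0.10]
  [  -0.40     0.95     0.00     0.00]
  [  -0.15     0.00     1.00    -0.10]
  [   0.00    -0.25    -0.30     0.85]
Compute the cofactors C_ij = (−1)^(i+j)·(3×3 minor ij) of I−A; the adjugate is their transpose:
adj(I−A) = Cᵀ =
  [ 0.779000   0.200250   0.391875   0.137750]
  [ 0.328000   0.594125   0.165000   0.058000]
  [ 0.131125   0.049250   0.568000   0.082250]
  [ 0.142750   0.192125   0.249000   0.615875]
det(I−A) = Σ_j (I−A)_1j·C_1j = (0.80)(0.779000) + (-0.20)(0.328000) + (-0.45)(0.131125) + (-0.10)(0.142750) = 0.48431875
(I − A)⁻¹ = adj(I−A) / det(I−A) ≈
  [   1.6084     0.4135     0.8091     0.2844]
  [   0.6772     1.2267     0.3407     0.1198]
  [   0.2707     0.1017     1.1728     0.1698]
  [   0.2947     0.3967     0.5141     1.2716]
x = (I − A)⁻¹ d = adj(I−A)·d / det(I−A), with det(I−A) = 0.48431875:
  x_C = (0.779000·110 + 0.200250·180 + 0.391875·40 + 0.137750·110) / 0.48431875 = 152.5625 / 0.48431875 ≈ 315.004
  x_T = (0.328000·110 + 0.594125·180 + 0.165000·40 + 0.058000·110) / 0.48431875 = 156.0025 / 0.48431875 ≈ 322.107
  x_S = (0.131125·110 + 0.049250·180 + 0.568000·40 + 0.082250·110) / 0.48431875 = 55.05625 / 0.48431875 ≈ 113.678
  x_G = (0.142750·110 + 0.192125·180 + 0.249000·40 + 0.615875·110) / 0.48431875 = 127.99125 / 0.48431875 ≈ 264.271

x_C = 315.004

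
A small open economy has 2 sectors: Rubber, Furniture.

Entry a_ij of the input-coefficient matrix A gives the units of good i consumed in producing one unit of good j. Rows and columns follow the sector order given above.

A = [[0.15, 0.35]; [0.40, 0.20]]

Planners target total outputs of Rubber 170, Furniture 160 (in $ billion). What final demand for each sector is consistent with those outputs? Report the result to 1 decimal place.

I − A =
  [   0.85    -0.35]
  [  -0.40     0.80]
d = (I − A) x:
  d_R = (+0.85)·170 + (-0.35)·160 = 88.5
  d_F = (-0.40)·170 + (+0.80)·160 = 60.0

d_R = 88.5, d_F = 60.0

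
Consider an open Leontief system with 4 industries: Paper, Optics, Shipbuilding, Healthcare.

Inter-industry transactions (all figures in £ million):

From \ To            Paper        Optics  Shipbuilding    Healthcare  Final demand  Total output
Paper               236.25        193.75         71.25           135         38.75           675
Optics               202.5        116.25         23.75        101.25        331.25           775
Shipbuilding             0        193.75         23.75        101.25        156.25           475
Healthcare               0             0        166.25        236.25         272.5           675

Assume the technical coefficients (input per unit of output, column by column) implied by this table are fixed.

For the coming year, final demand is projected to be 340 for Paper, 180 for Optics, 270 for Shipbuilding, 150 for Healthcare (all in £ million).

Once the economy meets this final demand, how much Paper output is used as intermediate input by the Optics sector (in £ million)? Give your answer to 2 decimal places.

z_12 = 181.18

Technical coefficients a_ij = z_ij / X_j:
  a_11 = 236.25/675 = 0.35, a_21 = 202.5/675 = 0.30, a_31 = 0/675 = 0.00, a_41 = 0/675 = 0.00
  a_12 = 193.75/775 = 0.25, a_22 = 116.25/775 = 0.15, a_32 = 193.75/775 = 0.25, a_42 = 0/775 = 0.00
  a_13 = 71.25/475 = 0.15, a_23 = 23.75/475 = 0.05, a_33 = 23.75/475 = 0.05, a_43 = 166.25/475 = 0.35
  a_14 = 135/675 = 0.20, a_24 = 101.25/675 = 0.15, a_34 = 101.25/675 = 0.15, a_44 = 236.25/675 = 0.35
I − A =
  [   0.65    -0.25    -0.15    -0.20]
  [  -0.30     0.85    -0.05    -0.15]
  [   0.00    -0.25     0.95    -0.15]
  [   0.00     0.00    -0.35     0.65]
Compute the cofactors C_ij = (−1)^(i+j)·(3×3 minor ij) of I−A; the adjugate is their transpose:
adj(I−A) = Cᵀ =
  [ 0.459000   0.183125   0.163625   0.221250]
  [ 0.169500   0.367250   0.105500   0.161250]
  [ 0.048750   0.105625   0.310375   0.111000]
  [ 0.026250   0.056875   0.167125   0.434250]
det(I−A) = Σ_j (I−A)_1j·C_1j = (0.65)(0.459000) + (-0.25)(0.169500) + (-0.15)(0.048750) + (-0.20)(0.026250) = 0.2434125
(I − A)⁻¹ = adj(I−A) / det(I−A) ≈
  [   1.8857     0.7523     0.6722     0.9090]
  [   0.6963     1.5088     0.4334     0.6625]
  [   0.2003     0.4339     1.2751     0.4560]
  [   0.1078     0.2337     0.6866     1.7840]
First solve x = (I − A)⁻¹ d = adj(I−A)·d / det(I−A); in particular x_2 = (0.169500·340 + 0.367250·180 + 0.105500·270 + 0.161250·150) / 0.2434125 = 176.4075 / 0.2434125 ≈ 724.7265.
Intermediate flow from 1 to 2: z_12 = a_12 · x_2 = 0.25 × 176.4075 / 0.2434125 = 44.101875 / 0.2434125 ≈ 181.18.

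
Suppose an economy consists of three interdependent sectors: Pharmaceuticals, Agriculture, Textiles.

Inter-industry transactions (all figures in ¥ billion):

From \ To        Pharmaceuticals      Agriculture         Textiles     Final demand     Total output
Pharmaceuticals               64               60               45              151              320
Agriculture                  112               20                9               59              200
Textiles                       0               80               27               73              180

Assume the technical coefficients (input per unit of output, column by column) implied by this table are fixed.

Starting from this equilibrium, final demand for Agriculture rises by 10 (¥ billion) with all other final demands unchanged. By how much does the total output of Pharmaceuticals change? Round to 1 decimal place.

Technical coefficients a_ij = z_ij / X_j:
  a_11 = 64/320 = 0.20, a_21 = 112/320 = 0.35, a_31 = 0/320 = 0.00
  a_12 = 60/200 = 0.30, a_22 = 20/200 = 0.10, a_32 = 80/200 = 0.40
  a_13 = 45/180 = 0.25, a_23 = 9/180 = 0.05, a_33 = 27/180 = 0.15
I − A =
  [   0.80    -0.30    -0.25]
  [  -0.35     0.90    -0.05]
  [   0.00    -0.40     0.85]
Cofactors of I−A, C_ij = (−1)^(i+j)·(minor ij) (rows/columns in the sector order above):
  C_11 = (0.90)(0.85) − (-0.05)(-0.40) = 0.7450
  C_12 = −[(-0.35)(0.85) − (-0.05)(0.00)] = 0.2975
  C_13 = (-0.35)(-0.40) − (0.90)(0.00) = 0.1400
  C_21 = −[(-0.30)(0.85) − (-0.25)(-0.40)] = 0.3550
  C_22 = (0.80)(0.85) − (-0.25)(0.00) = 0.6800
  C_23 = −[(0.80)(-0.40) − (-0.30)(0.00)] = 0.3200
  C_31 = (-0.30)(-0.05) − (-0.25)(0.90) = 0.2400
  C_32 = −[(0.80)(-0.05) − (-0.25)(-0.35)] = 0.1275
  C_33 = (0.80)(0.90) − (-0.30)(-0.35) = 0.6150
det(I−A) = Σ_j (I−A)_1j·C_1j = (0.80)(0.7450) + (-0.30)(0.2975) + (-0.25)(0.1400) = 0.47175
adj(I−A) = Cᵀ =
  [ 0.7450   0.3550   0.2400]
  [ 0.2975   0.6800   0.1275]
  [ 0.1400   0.3200   0.6150]
(I − A)⁻¹ = adj(I−A) / det(I−A) ≈
  [   1.5792     0.7525     0.5087]
  [   0.6306     1.4414     0.2703]
  [   0.2968     0.6783     1.3037]
Δx = (I − A)⁻¹ Δd with Δd having +10 in the Agriculture component and 0 elsewhere.
So Δx_1 = L_12 · (+10), where L_12 = adj(I−A)_12 / det(I−A) = 0.3550 / 0.47175.
Δx_1 = 0.3550 × (+10) / 0.47175 = 3.55 / 0.47175 ≈ 7.5.

Δx_1 = 7.5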